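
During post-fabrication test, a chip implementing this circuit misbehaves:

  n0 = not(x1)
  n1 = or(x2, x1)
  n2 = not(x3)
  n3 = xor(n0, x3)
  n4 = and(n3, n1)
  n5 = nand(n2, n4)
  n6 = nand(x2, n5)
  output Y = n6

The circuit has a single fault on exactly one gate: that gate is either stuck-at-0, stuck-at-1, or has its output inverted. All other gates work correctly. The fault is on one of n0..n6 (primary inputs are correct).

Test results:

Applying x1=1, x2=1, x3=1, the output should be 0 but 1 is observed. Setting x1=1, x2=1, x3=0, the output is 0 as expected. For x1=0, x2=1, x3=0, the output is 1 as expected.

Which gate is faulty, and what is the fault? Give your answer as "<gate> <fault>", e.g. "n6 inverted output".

n2 stuck-at-1

Fault-free values for test 1 (x1=1, x2=1, x3=1): n0=0, n1=1, n2=0, n3=1, n4=1, n5=1, n6=0, giving Y=0. Observed 1.
Test 1: faults giving observed 1 are {n2 stuck-at-1, n2 inverted output, n5 stuck-at-0, n5 inverted output, n6 stuck-at-1, n6 inverted output}.
Test 2 (x1=1, x2=1, x3=0): fault-free n0=0, n1=1, n2=1, n3=0, n4=0, n5=1, n6=0 → 0; observed 0. Eliminates n5 stuck-at-0, n5 inverted output, n6 stuck-at-1, n6 inverted output.
Test 3 (x1=0, x2=1, x3=0): fault-free n0=1, n1=1, n2=1, n3=1, n4=1, n5=0, n6=1 → 1; observed 1. Eliminates n2 inverted output.
Only n2 stuck-at-1 is consistent with every test.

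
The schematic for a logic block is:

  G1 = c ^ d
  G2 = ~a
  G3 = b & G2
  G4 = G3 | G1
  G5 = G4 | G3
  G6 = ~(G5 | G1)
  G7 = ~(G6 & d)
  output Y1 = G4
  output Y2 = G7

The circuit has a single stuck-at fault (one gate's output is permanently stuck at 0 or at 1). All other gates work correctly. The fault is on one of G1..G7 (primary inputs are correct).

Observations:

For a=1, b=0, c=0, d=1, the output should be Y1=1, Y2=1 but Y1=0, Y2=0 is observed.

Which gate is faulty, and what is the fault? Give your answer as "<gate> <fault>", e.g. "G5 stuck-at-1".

Fault-free values for test 1 (a=1, b=0, c=0, d=1): G1=1, G2=0, G3=0, G4=1, G5=1, G6=0, G7=1, giving Y1=1, Y2=1. Observed Y1=0, Y2=0.
Test 1: faults giving observed Y1=0, Y2=0 are {G1 stuck-at-0}.
Only G1 stuck-at-0 is consistent with every test.

G1 stuck-at-0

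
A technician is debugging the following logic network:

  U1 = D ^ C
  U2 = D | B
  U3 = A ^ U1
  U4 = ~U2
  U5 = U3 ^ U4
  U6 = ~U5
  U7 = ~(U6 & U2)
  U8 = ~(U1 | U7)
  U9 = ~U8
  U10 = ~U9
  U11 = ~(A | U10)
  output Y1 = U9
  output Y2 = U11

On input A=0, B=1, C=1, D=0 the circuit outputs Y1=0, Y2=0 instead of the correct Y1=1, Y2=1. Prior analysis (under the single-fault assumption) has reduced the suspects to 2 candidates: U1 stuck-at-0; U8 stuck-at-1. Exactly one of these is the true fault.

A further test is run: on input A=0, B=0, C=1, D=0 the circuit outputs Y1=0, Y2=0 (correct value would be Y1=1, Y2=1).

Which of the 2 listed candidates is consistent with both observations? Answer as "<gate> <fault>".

Evaluate each candidate on input A=0, B=0, C=1, D=0:
  U1 stuck-at-0: U1=0 [stuck-at-0], U2=0, U3=0, U4=1, U5=1, U6=0, U7=1, U8=0, U9=1, U10=0, U11=1 → Y1=1, Y2=1 — eliminated
  U8 stuck-at-1: U1=1, U2=0, U3=1, U4=1, U5=0, U6=1, U7=1, U8=1 [stuck-at-1], U9=0, U10=1, U11=0 → Y1=0, Y2=0 — matches
Only U8 stuck-at-1 reproduces the observed Y1=0, Y2=0.

U8 stuck-at-1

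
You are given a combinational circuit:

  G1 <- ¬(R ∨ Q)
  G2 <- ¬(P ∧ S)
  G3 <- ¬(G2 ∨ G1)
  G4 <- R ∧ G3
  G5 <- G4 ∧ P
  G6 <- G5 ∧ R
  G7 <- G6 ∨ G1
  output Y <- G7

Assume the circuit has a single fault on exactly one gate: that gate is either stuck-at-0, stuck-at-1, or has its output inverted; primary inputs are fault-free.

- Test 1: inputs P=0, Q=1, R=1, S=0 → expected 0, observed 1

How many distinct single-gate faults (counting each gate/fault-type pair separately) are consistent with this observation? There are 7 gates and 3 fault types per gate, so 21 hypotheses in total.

Fault-free: G1=0, G2=1, G3=0, G4=0, G5=0, G6=0, G7=0 → 0. Observed 1.
  G1: stuck-at-1, inverted output ✓; others ✗
  G2: none of the 3 fault types match ✗
  G3: none of the 3 fault types match ✗
  G4: none of the 3 fault types match ✗
  G5: stuck-at-1, inverted output ✓; others ✗
  G6: stuck-at-1, inverted output ✓; others ✗
  G7: stuck-at-1, inverted output ✓; others ✗
Consistent faults: {G1 stuck-at-1, G1 inverted output, G5 stuck-at-1, G5 inverted output, G6 stuck-at-1, G6 inverted output, G7 stuck-at-1, G7 inverted output} — 8 in all.

8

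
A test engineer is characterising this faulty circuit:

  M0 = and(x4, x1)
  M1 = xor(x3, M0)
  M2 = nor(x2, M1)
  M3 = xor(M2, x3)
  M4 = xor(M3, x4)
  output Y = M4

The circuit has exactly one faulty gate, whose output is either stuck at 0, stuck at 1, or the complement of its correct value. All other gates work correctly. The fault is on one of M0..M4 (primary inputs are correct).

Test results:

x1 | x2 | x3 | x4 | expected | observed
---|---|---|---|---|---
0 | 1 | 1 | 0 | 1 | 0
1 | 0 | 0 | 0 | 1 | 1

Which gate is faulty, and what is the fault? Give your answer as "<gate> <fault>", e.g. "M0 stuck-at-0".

M2 stuck-at-1

Fault-free values for test 1 (x1=0, x2=1, x3=1, x4=0): M0=0, M1=1, M2=0, M3=1, M4=1, giving Y=1. Observed 0.
Test 1: faults giving observed 0 are {M2 stuck-at-1, M2 inverted output, M3 stuck-at-0, M3 inverted output, M4 stuck-at-0, M4 inverted output}.
Test 2 (x1=1, x2=0, x3=0, x4=0): fault-free M0=0, M1=0, M2=1, M3=1, M4=1 → 1; observed 1. Eliminates M2 inverted output, M3 stuck-at-0, M3 inverted output, M4 stuck-at-0, M4 inverted output.
Only M2 stuck-at-1 is consistent with every test.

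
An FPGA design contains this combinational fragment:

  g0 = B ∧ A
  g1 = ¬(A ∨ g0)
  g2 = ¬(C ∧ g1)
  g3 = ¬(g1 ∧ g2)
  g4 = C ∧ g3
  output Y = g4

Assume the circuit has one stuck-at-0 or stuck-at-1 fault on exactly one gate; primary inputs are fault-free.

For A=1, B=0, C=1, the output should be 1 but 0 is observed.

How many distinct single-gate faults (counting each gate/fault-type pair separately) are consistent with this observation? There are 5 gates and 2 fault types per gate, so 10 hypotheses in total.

Fault-free: g0=0, g1=0, g2=1, g3=1, g4=1 → 1. Observed 0.
  g0 stuck-at-0: output 1 ✗
  g0 stuck-at-1: output 1 ✗
  g1 stuck-at-0: output 1 ✗
  g1 stuck-at-1: output 1 ✗
  g2 stuck-at-0: output 1 ✗
  g2 stuck-at-1: output 1 ✗
  g3 stuck-at-0: output 0 ✓
  g3 stuck-at-1: output 1 ✗
  g4 stuck-at-0: output 0 ✓
  g4 stuck-at-1: output 1 ✗
Consistent faults: {g3 stuck-at-0, g4 stuck-at-0} — 2 in all.

2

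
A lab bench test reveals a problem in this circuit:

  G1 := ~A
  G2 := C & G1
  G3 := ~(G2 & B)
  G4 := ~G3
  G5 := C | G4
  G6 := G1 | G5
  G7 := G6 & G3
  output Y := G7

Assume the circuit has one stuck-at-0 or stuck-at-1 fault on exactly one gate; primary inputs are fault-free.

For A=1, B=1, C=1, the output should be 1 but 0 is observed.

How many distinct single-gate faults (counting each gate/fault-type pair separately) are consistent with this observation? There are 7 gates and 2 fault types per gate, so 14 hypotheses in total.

6

Fault-free: G1=0, G2=0, G3=1, G4=0, G5=1, G6=1, G7=1 → 1. Observed 0.
  G1 stuck-at-0: output 1 ✗
  G1 stuck-at-1: output 0 ✓
  G2 stuck-at-0: output 1 ✗
  G2 stuck-at-1: output 0 ✓
  G3 stuck-at-0: output 0 ✓
  G3 stuck-at-1: output 1 ✗
  G4 stuck-at-0: output 1 ✗
  G4 stuck-at-1: output 1 ✗
  G5 stuck-at-0: output 0 ✓
  G5 stuck-at-1: output 1 ✗
  G6 stuck-at-0: output 0 ✓
  G6 stuck-at-1: output 1 ✗
  G7 stuck-at-0: output 0 ✓
  G7 stuck-at-1: output 1 ✗
Consistent faults: {G1 stuck-at-1, G2 stuck-at-1, G3 stuck-at-0, G5 stuck-at-0, G6 stuck-at-0, G7 stuck-at-0} — 6 in all.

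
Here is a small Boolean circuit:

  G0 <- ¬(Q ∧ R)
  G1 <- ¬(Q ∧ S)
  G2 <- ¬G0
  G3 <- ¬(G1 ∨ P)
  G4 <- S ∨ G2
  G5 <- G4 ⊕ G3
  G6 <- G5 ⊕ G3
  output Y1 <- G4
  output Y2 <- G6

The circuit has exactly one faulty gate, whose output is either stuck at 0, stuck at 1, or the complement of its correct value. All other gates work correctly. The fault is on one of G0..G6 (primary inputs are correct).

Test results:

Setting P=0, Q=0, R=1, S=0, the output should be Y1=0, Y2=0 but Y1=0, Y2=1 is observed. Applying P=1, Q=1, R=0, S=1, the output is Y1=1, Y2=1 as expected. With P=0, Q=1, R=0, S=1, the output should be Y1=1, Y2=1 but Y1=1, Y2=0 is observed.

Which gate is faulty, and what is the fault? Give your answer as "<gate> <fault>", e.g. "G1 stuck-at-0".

G5 stuck-at-1

Fault-free values for test 1 (P=0, Q=0, R=1, S=0): G0=1, G1=1, G2=0, G3=0, G4=0, G5=0, G6=0, giving Y1=0, Y2=0. Observed Y1=0, Y2=1.
Test 1: faults giving observed Y1=0, Y2=1 are {G5 stuck-at-1, G5 inverted output, G6 stuck-at-1, G6 inverted output}.
Test 2 (P=1, Q=1, R=0, S=1): fault-free G0=1, G1=0, G2=0, G3=0, G4=1, G5=1, G6=1 → Y1=1, Y2=1; observed Y1=1, Y2=1. Eliminates G5 inverted output, G6 inverted output.
Test 3 (P=0, Q=1, R=0, S=1): fault-free G0=1, G1=0, G2=0, G3=1, G4=1, G5=0, G6=1 → Y1=1, Y2=1; observed Y1=1, Y2=0. Eliminates G6 stuck-at-1.
Only G5 stuck-at-1 is consistent with every test.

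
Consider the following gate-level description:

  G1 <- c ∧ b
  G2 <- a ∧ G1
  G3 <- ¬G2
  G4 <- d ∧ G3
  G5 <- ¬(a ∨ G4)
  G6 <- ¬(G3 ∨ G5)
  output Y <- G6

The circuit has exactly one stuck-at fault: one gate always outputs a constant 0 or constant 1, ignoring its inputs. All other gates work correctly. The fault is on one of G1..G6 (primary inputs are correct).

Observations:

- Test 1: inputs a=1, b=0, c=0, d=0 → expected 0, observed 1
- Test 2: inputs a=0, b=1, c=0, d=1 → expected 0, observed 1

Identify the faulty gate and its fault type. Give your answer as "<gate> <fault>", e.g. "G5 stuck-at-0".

G6 stuck-at-1

Fault-free values for test 1 (a=1, b=0, c=0, d=0): G1=0, G2=0, G3=1, G4=0, G5=0, G6=0, giving Y=0. Observed 1.
Test 1: faults giving observed 1 are {G1 stuck-at-1, G2 stuck-at-1, G3 stuck-at-0, G6 stuck-at-1}.
Test 2 (a=0, b=1, c=0, d=1): fault-free G1=0, G2=0, G3=1, G4=1, G5=0, G6=0 → 0; observed 1. Eliminates G1 stuck-at-1, G2 stuck-at-1, G3 stuck-at-0.
Only G6 stuck-at-1 is consistent with every test.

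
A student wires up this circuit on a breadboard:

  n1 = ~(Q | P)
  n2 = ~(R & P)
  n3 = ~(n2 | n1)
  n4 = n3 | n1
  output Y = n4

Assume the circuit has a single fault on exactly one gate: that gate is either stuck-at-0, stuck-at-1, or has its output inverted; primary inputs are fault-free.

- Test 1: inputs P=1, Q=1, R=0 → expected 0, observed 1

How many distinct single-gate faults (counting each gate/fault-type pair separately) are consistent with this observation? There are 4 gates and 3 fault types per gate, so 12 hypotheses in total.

8

Fault-free: n1=0, n2=1, n3=0, n4=0 → 0. Observed 1.
  n1 stuck-at-0: output 0 ✗
  n1 stuck-at-1: output 1 ✓
  n1 inverted output: output 1 ✓
  n2 stuck-at-0: output 1 ✓
  n2 stuck-at-1: output 0 ✗
  n2 inverted output: output 1 ✓
  n3 stuck-at-0: output 0 ✗
  n3 stuck-at-1: output 1 ✓
  n3 inverted output: output 1 ✓
  n4 stuck-at-0: output 0 ✗
  n4 stuck-at-1: output 1 ✓
  n4 inverted output: output 1 ✓
Consistent faults: {n1 stuck-at-1, n1 inverted output, n2 stuck-at-0, n2 inverted output, n3 stuck-at-1, n3 inverted output, n4 stuck-at-1, n4 inverted output} — 8 in all.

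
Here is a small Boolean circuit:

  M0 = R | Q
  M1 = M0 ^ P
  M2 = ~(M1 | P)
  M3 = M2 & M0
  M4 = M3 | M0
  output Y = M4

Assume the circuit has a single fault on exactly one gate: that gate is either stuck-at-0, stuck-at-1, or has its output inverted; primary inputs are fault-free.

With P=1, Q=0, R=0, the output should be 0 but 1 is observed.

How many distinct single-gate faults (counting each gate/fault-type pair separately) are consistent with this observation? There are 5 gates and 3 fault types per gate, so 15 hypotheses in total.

Fault-free: M0=0, M1=1, M2=0, M3=0, M4=0 → 0. Observed 1.
  M0: stuck-at-1, inverted output ✓; others ✗
  M1: none of the 3 fault types match ✗
  M2: none of the 3 fault types match ✗
  M3: stuck-at-1, inverted output ✓; others ✗
  M4: stuck-at-1, inverted output ✓; others ✗
Consistent faults: {M0 stuck-at-1, M0 inverted output, M3 stuck-at-1, M3 inverted output, M4 stuck-at-1, M4 inverted output} — 6 in all.

6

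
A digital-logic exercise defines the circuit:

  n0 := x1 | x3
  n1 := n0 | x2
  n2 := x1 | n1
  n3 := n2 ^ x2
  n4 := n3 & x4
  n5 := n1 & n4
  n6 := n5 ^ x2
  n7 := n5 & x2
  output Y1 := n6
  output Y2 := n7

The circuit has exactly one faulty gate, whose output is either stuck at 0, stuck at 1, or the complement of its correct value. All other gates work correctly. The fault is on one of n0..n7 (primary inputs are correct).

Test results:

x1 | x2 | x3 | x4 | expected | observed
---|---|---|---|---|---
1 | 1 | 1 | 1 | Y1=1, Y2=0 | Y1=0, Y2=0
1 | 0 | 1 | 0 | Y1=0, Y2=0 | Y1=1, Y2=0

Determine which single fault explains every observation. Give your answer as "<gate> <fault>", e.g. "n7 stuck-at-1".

n6 inverted output

Fault-free values for test 1 (x1=1, x2=1, x3=1, x4=1): n0=1, n1=1, n2=1, n3=0, n4=0, n5=0, n6=1, n7=0, giving Y1=1, Y2=0. Observed Y1=0, Y2=0.
Test 1: faults giving observed Y1=0, Y2=0 are {n6 stuck-at-0, n6 inverted output}.
Test 2 (x1=1, x2=0, x3=1, x4=0): fault-free n0=1, n1=1, n2=1, n3=1, n4=0, n5=0, n6=0, n7=0 → Y1=0, Y2=0; observed Y1=1, Y2=0. Eliminates n6 stuck-at-0.
Only n6 inverted output is consistent with every test.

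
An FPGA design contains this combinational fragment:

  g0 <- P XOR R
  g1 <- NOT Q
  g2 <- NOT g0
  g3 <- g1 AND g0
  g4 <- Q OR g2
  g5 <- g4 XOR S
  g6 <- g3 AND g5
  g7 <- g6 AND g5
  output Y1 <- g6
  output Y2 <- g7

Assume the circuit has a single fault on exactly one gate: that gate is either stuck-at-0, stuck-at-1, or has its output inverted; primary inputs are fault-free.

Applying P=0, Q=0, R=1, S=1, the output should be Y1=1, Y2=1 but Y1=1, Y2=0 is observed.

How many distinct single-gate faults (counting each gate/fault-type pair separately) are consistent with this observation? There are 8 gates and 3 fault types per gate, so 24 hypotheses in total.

2

Fault-free: g0=1, g1=1, g2=0, g3=1, g4=0, g5=1, g6=1, g7=1 → Y1=1, Y2=1. Observed Y1=1, Y2=0.
  g0: none of the 3 fault types match ✗
  g1: none of the 3 fault types match ✗
  g2: none of the 3 fault types match ✗
  g3: none of the 3 fault types match ✗
  g4: none of the 3 fault types match ✗
  g5: none of the 3 fault types match ✗
  g6: none of the 3 fault types match ✗
  g7: stuck-at-0, inverted output ✓; others ✗
Consistent faults: {g7 stuck-at-0, g7 inverted output} — 2 in all.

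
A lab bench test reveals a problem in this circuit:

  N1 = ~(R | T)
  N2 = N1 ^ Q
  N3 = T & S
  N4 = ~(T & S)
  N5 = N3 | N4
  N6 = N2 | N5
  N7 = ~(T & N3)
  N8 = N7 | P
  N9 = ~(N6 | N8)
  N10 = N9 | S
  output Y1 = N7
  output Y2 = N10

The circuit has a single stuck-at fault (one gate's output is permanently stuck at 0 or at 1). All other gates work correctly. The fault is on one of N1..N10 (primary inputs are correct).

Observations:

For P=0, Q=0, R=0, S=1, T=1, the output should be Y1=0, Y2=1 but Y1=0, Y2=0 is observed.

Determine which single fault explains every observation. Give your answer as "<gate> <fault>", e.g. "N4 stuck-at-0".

N10 stuck-at-0

Fault-free values for test 1 (P=0, Q=0, R=0, S=1, T=1): N1=0, N2=0, N3=1, N4=0, N5=1, N6=1, N7=0, N8=0, N9=0, N10=1, giving Y1=0, Y2=1. Observed Y1=0, Y2=0.
Test 1: faults giving observed Y1=0, Y2=0 are {N10 stuck-at-0}.
Only N10 stuck-at-0 is consistent with every test.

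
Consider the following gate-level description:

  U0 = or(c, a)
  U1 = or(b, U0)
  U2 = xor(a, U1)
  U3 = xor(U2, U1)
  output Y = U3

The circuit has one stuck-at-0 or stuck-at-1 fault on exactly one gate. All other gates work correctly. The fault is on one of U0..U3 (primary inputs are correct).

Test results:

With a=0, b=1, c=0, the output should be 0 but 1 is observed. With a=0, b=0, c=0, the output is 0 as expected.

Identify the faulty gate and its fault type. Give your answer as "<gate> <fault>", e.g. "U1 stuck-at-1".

Fault-free values for test 1 (a=0, b=1, c=0): U0=0, U1=1, U2=1, U3=0, giving Y=0. Observed 1.
Test 1: faults giving observed 1 are {U2 stuck-at-0, U3 stuck-at-1}.
Test 2 (a=0, b=0, c=0): fault-free U0=0, U1=0, U2=0, U3=0 → 0; observed 0. Eliminates U3 stuck-at-1.
Only U2 stuck-at-0 is consistent with every test.

U2 stuck-at-0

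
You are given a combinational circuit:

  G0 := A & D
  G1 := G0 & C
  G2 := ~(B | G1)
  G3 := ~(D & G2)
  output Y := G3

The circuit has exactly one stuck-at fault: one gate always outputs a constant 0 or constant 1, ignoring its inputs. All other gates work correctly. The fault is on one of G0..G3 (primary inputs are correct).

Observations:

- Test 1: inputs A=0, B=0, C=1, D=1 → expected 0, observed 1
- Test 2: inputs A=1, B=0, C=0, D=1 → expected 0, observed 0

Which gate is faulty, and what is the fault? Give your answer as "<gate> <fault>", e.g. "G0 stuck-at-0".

G0 stuck-at-1

Fault-free values for test 1 (A=0, B=0, C=1, D=1): G0=0, G1=0, G2=1, G3=0, giving Y=0. Observed 1.
Test 1: faults giving observed 1 are {G0 stuck-at-1, G1 stuck-at-1, G2 stuck-at-0, G3 stuck-at-1}.
Test 2 (A=1, B=0, C=0, D=1): fault-free G0=1, G1=0, G2=1, G3=0 → 0; observed 0. Eliminates G1 stuck-at-1, G2 stuck-at-0, G3 stuck-at-1.
Only G0 stuck-at-1 is consistent with every test.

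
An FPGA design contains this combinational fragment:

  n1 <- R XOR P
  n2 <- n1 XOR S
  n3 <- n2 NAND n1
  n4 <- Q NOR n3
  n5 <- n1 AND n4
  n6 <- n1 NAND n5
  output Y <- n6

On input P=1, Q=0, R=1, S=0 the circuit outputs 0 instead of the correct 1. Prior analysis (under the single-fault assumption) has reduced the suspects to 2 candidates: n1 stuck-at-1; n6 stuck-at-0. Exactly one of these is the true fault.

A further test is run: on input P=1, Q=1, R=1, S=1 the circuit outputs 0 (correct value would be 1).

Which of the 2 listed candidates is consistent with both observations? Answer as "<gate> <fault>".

Evaluate each candidate on input P=1, Q=1, R=1, S=1:
  n1 stuck-at-1: n1=1 [stuck-at-1], n2=0, n3=1, n4=0, n5=0, n6=1 → 1 — eliminated
  n6 stuck-at-0: n1=0, n2=1, n3=1, n4=0, n5=0, n6=0 [stuck-at-0] → 0 — matches
Only n6 stuck-at-0 reproduces the observed 0.

n6 stuck-at-0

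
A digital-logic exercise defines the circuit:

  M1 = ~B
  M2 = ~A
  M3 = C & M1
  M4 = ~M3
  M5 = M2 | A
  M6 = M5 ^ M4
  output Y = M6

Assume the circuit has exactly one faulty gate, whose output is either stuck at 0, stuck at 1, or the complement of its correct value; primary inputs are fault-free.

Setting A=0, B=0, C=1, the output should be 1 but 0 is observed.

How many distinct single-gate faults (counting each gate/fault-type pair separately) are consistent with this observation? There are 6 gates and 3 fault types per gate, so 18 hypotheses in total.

12

Fault-free: M1=1, M2=1, M3=1, M4=0, M5=1, M6=1 → 1. Observed 0.
  M1: stuck-at-0, inverted output ✓; others ✗
  M2: stuck-at-0, inverted output ✓; others ✗
  M3: stuck-at-0, inverted output ✓; others ✗
  M4: stuck-at-1, inverted output ✓; others ✗
  M5: stuck-at-0, inverted output ✓; others ✗
  M6: stuck-at-0, inverted output ✓; others ✗
Consistent faults: {M1 stuck-at-0, M1 inverted output, M2 stuck-at-0, M2 inverted output, M3 stuck-at-0, M3 inverted output, M4 stuck-at-1, M4 inverted output, M5 stuck-at-0, M5 inverted output, M6 stuck-at-0, M6 inverted output} — 12 in all.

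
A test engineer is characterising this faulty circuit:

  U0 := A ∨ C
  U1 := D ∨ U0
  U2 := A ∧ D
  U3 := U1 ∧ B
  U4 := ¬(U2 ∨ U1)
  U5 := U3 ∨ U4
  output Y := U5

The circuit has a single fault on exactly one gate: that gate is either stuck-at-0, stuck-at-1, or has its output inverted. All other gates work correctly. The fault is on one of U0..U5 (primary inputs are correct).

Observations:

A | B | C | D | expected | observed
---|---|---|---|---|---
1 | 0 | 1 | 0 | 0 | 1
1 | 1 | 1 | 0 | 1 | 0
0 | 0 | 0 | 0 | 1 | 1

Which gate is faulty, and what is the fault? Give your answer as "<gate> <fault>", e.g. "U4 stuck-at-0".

Fault-free values for test 1 (A=1, B=0, C=1, D=0): U0=1, U1=1, U2=0, U3=0, U4=0, U5=0, giving Y=0. Observed 1.
Test 1: faults giving observed 1 are {U0 stuck-at-0, U0 inverted output, U1 stuck-at-0, U1 inverted output, U3 stuck-at-1, U3 inverted output, U4 stuck-at-1, U4 inverted output, U5 stuck-at-1, U5 inverted output}.
Test 2 (A=1, B=1, C=1, D=0): fault-free U0=1, U1=1, U2=0, U3=1, U4=0, U5=1 → 1; observed 0. Eliminates U0 stuck-at-0, U0 inverted output, U1 stuck-at-0, U1 inverted output, U3 stuck-at-1, U4 stuck-at-1, U4 inverted output, U5 stuck-at-1.
Test 3 (A=0, B=0, C=0, D=0): fault-free U0=0, U1=0, U2=0, U3=0, U4=1, U5=1 → 1; observed 1. Eliminates U5 inverted output.
Only U3 inverted output is consistent with every test.

U3 inverted output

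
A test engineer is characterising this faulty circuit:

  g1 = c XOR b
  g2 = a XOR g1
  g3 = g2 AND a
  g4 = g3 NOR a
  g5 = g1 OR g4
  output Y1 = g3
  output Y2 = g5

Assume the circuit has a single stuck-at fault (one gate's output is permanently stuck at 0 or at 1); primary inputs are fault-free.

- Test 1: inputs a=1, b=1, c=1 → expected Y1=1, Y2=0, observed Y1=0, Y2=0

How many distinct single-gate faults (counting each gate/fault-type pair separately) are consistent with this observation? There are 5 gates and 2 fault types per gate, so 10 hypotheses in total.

Fault-free: g1=0, g2=1, g3=1, g4=0, g5=0 → Y1=1, Y2=0. Observed Y1=0, Y2=0.
  g1 stuck-at-0: output Y1=1, Y2=0 ✗
  g1 stuck-at-1: output Y1=0, Y2=1 ✗
  g2 stuck-at-0: output Y1=0, Y2=0 ✓
  g2 stuck-at-1: output Y1=1, Y2=0 ✗
  g3 stuck-at-0: output Y1=0, Y2=0 ✓
  g3 stuck-at-1: output Y1=1, Y2=0 ✗
  g4 stuck-at-0: output Y1=1, Y2=0 ✗
  g4 stuck-at-1: output Y1=1, Y2=1 ✗
  g5 stuck-at-0: output Y1=1, Y2=0 ✗
  g5 stuck-at-1: output Y1=1, Y2=1 ✗
Consistent faults: {g2 stuck-at-0, g3 stuck-at-0} — 2 in all.

2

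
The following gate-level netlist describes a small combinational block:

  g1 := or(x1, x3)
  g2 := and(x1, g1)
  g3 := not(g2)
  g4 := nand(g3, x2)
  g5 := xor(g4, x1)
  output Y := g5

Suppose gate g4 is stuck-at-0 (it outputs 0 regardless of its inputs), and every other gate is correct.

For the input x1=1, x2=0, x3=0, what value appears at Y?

Propagate with g4 forced: g1=1, g2=1, g3=0, g4=0 [stuck-at-0], g5=1.
So Y = 1. (Without the fault it would be 0.)

1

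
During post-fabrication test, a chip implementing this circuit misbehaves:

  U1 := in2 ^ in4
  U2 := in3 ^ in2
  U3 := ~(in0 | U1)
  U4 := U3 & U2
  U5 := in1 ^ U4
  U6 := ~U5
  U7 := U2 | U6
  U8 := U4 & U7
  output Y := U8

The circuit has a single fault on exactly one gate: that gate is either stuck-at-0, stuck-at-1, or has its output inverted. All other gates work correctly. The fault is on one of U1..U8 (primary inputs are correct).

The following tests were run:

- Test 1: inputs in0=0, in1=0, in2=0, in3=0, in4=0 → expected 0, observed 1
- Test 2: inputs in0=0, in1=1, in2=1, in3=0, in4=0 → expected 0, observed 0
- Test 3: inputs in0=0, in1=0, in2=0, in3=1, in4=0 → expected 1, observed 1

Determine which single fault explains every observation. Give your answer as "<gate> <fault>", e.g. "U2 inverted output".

U2 stuck-at-1

Fault-free values for test 1 (in0=0, in1=0, in2=0, in3=0, in4=0): U1=0, U2=0, U3=1, U4=0, U5=0, U6=1, U7=1, U8=0, giving Y=0. Observed 1.
Test 1: faults giving observed 1 are {U2 stuck-at-1, U2 inverted output, U8 stuck-at-1, U8 inverted output}.
Test 2 (in0=0, in1=1, in2=1, in3=0, in4=0): fault-free U1=1, U2=1, U3=0, U4=0, U5=1, U6=0, U7=1, U8=0 → 0; observed 0. Eliminates U8 stuck-at-1, U8 inverted output.
Test 3 (in0=0, in1=0, in2=0, in3=1, in4=0): fault-free U1=0, U2=1, U3=1, U4=1, U5=1, U6=0, U7=1, U8=1 → 1; observed 1. Eliminates U2 inverted output.
Only U2 stuck-at-1 is consistent with every test.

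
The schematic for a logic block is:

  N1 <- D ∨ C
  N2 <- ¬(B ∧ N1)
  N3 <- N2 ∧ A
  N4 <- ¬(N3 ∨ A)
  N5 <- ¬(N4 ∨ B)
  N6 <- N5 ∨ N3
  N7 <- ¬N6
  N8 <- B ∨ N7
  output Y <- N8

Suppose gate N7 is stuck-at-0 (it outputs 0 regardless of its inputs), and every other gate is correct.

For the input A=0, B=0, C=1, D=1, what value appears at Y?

Propagate with N7 forced: N1=1, N2=1, N3=0, N4=1, N5=0, N6=0, N7=0 [stuck-at-0], N8=0.
So Y = 0. (Without the fault it would be 1.)

0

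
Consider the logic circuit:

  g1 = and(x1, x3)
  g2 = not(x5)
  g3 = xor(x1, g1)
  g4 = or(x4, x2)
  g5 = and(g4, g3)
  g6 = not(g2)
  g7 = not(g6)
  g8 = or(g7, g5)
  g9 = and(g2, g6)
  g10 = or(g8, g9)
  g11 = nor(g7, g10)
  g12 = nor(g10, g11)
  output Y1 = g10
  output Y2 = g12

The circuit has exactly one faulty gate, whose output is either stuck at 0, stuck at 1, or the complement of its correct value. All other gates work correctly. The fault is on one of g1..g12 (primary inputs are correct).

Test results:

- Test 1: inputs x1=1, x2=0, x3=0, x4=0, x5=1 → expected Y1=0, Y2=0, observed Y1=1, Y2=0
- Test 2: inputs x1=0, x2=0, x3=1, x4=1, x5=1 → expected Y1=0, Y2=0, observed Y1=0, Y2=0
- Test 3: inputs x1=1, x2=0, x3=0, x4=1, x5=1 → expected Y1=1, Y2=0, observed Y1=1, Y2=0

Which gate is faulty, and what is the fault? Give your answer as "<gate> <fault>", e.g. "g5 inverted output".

g4 stuck-at-1

Fault-free values for test 1 (x1=1, x2=0, x3=0, x4=0, x5=1): g1=0, g2=0, g3=1, g4=0, g5=0, g6=1, g7=0, g8=0, g9=0, g10=0, g11=1, g12=0, giving Y1=0, Y2=0. Observed Y1=1, Y2=0.
Test 1: faults giving observed Y1=1, Y2=0 are {g2 stuck-at-1, g2 inverted output, g4 stuck-at-1, g4 inverted output, g5 stuck-at-1, g5 inverted output, g6 stuck-at-0, g6 inverted output, g7 stuck-at-1, g7 inverted output, g8 stuck-at-1, g8 inverted output, g9 stuck-at-1, g9 inverted output, g10 stuck-at-1, g10 inverted output}.
Test 2 (x1=0, x2=0, x3=1, x4=1, x5=1): fault-free g1=0, g2=0, g3=0, g4=1, g5=0, g6=1, g7=0, g8=0, g9=0, g10=0, g11=1, g12=0 → Y1=0, Y2=0; observed Y1=0, Y2=0. Eliminates g2 stuck-at-1, g2 inverted output, g5 stuck-at-1, g5 inverted output, g6 stuck-at-0, g6 inverted output, g7 stuck-at-1, g7 inverted output, g8 stuck-at-1, g8 inverted output, g9 stuck-at-1, g9 inverted output, g10 stuck-at-1, g10 inverted output.
Test 3 (x1=1, x2=0, x3=0, x4=1, x5=1): fault-free g1=0, g2=0, g3=1, g4=1, g5=1, g6=1, g7=0, g8=1, g9=0, g10=1, g11=0, g12=0 → Y1=1, Y2=0; observed Y1=1, Y2=0. Eliminates g4 inverted output.
Only g4 stuck-at-1 is consistent with every test.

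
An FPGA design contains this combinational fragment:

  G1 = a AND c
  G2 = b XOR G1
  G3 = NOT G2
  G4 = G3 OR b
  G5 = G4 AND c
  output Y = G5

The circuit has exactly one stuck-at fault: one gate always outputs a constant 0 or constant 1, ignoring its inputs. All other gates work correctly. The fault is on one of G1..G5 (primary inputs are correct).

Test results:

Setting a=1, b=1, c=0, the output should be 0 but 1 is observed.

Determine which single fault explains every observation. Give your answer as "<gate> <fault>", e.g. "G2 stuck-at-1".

G5 stuck-at-1

Fault-free values for test 1 (a=1, b=1, c=0): G1=0, G2=1, G3=0, G4=1, G5=0, giving Y=0. Observed 1.
Test 1: faults giving observed 1 are {G5 stuck-at-1}.
Only G5 stuck-at-1 is consistent with every test.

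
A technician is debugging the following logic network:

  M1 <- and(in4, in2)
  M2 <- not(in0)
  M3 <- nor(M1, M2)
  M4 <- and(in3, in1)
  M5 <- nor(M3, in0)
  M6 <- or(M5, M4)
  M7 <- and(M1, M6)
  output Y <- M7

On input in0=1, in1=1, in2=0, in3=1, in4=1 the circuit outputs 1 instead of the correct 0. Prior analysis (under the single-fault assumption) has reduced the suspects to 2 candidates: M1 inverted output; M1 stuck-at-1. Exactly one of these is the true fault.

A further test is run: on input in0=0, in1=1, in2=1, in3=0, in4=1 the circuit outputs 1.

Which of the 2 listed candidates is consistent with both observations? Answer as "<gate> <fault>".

Evaluate each candidate on input in0=0, in1=1, in2=1, in3=0, in4=1:
  M1 inverted output: M1=0 [inverted output], M2=1, M3=0, M4=0, M5=1, M6=1, M7=0 → 0 — eliminated
  M1 stuck-at-1: M1=1 [stuck-at-1], M2=1, M3=0, M4=0, M5=1, M6=1, M7=1 → 1 — matches
Only M1 stuck-at-1 reproduces the observed 1.

M1 stuck-at-1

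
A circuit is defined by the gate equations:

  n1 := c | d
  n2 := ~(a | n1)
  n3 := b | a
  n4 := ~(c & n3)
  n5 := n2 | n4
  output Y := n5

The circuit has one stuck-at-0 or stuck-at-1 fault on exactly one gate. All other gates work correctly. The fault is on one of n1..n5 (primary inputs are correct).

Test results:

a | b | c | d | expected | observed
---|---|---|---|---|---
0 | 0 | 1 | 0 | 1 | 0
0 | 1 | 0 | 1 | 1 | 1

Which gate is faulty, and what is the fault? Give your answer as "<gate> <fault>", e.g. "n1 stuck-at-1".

Fault-free values for test 1 (a=0, b=0, c=1, d=0): n1=1, n2=0, n3=0, n4=1, n5=1, giving Y=1. Observed 0.
Test 1: faults giving observed 0 are {n3 stuck-at-1, n4 stuck-at-0, n5 stuck-at-0}.
Test 2 (a=0, b=1, c=0, d=1): fault-free n1=1, n2=0, n3=1, n4=1, n5=1 → 1; observed 1. Eliminates n4 stuck-at-0, n5 stuck-at-0.
Only n3 stuck-at-1 is consistent with every test.

n3 stuck-at-1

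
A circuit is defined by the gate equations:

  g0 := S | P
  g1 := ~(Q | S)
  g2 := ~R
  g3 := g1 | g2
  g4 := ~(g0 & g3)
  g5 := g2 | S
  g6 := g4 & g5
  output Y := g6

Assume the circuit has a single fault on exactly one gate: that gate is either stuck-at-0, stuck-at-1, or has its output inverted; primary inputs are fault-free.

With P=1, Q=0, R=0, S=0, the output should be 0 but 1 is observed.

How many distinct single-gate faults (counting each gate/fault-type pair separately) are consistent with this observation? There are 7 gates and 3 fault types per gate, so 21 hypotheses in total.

Fault-free: g0=1, g1=1, g2=1, g3=1, g4=0, g5=1, g6=0 → 0. Observed 1.
  g0: stuck-at-0, inverted output ✓; others ✗
  g1: none of the 3 fault types match ✗
  g2: none of the 3 fault types match ✗
  g3: stuck-at-0, inverted output ✓; others ✗
  g4: stuck-at-1, inverted output ✓; others ✗
  g5: none of the 3 fault types match ✗
  g6: stuck-at-1, inverted output ✓; others ✗
Consistent faults: {g0 stuck-at-0, g0 inverted output, g3 stuck-at-0, g3 inverted output, g4 stuck-at-1, g4 inverted output, g6 stuck-at-1, g6 inverted output} — 8 in all.

8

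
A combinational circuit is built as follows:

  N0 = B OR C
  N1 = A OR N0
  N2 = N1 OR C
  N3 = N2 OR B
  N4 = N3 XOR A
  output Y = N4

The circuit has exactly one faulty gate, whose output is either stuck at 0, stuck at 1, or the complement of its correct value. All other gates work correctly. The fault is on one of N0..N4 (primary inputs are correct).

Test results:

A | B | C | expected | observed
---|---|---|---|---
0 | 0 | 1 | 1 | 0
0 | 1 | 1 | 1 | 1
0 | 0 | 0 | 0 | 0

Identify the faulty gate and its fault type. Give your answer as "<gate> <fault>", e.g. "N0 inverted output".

Fault-free values for test 1 (A=0, B=0, C=1): N0=1, N1=1, N2=1, N3=1, N4=1, giving Y=1. Observed 0.
Test 1: faults giving observed 0 are {N2 stuck-at-0, N2 inverted output, N3 stuck-at-0, N3 inverted output, N4 stuck-at-0, N4 inverted output}.
Test 2 (A=0, B=1, C=1): fault-free N0=1, N1=1, N2=1, N3=1, N4=1 → 1; observed 1. Eliminates N3 stuck-at-0, N3 inverted output, N4 stuck-at-0, N4 inverted output.
Test 3 (A=0, B=0, C=0): fault-free N0=0, N1=0, N2=0, N3=0, N4=0 → 0; observed 0. Eliminates N2 inverted output.
Only N2 stuck-at-0 is consistent with every test.

N2 stuck-at-0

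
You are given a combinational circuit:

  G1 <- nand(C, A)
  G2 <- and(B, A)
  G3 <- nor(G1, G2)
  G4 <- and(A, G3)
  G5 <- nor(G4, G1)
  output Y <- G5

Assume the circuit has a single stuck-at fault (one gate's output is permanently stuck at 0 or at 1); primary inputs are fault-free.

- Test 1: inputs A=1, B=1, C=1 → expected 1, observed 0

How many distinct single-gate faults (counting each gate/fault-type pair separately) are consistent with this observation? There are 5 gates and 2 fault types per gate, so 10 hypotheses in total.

Fault-free: G1=0, G2=1, G3=0, G4=0, G5=1 → 1. Observed 0.
  G1 stuck-at-0: output 1 ✗
  G1 stuck-at-1: output 0 ✓
  G2 stuck-at-0: output 0 ✓
  G2 stuck-at-1: output 1 ✗
  G3 stuck-at-0: output 1 ✗
  G3 stuck-at-1: output 0 ✓
  G4 stuck-at-0: output 1 ✗
  G4 stuck-at-1: output 0 ✓
  G5 stuck-at-0: output 0 ✓
  G5 stuck-at-1: output 1 ✗
Consistent faults: {G1 stuck-at-1, G2 stuck-at-0, G3 stuck-at-1, G4 stuck-at-1, G5 stuck-at-0} — 5 in all.

5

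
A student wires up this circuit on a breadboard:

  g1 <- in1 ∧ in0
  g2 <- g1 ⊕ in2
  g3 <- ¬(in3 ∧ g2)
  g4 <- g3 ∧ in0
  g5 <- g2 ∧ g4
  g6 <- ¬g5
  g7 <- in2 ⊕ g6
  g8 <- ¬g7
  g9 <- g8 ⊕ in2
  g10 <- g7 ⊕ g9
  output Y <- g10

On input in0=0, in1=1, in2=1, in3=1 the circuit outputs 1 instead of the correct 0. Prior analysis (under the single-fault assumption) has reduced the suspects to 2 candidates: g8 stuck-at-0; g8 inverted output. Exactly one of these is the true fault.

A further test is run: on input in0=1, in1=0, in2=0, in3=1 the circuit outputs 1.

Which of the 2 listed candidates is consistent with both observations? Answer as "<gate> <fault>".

g8 stuck-at-0

Evaluate each candidate on input in0=1, in1=0, in2=0, in3=1:
  g8 stuck-at-0: g1=0, g2=0, g3=1, g4=1, g5=0, g6=1, g7=1, g8=0 [stuck-at-0], g9=0, g10=1 → 1 — matches
  g8 inverted output: g1=0, g2=0, g3=1, g4=1, g5=0, g6=1, g7=1, g8=1 [inverted output], g9=1, g10=0 → 0 — eliminated
Only g8 stuck-at-0 reproduces the observed 1.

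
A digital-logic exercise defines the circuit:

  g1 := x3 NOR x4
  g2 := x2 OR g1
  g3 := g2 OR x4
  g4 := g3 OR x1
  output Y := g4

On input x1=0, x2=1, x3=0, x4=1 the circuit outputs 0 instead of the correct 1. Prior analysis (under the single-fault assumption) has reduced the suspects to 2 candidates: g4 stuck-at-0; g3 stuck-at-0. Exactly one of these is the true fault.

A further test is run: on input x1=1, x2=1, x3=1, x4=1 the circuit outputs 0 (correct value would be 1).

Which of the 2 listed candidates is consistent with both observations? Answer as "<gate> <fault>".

g4 stuck-at-0

Evaluate each candidate on input x1=1, x2=1, x3=1, x4=1:
  g4 stuck-at-0: g1=0, g2=1, g3=1, g4=0 [stuck-at-0] → 0 — matches
  g3 stuck-at-0: g1=0, g2=1, g3=0 [stuck-at-0], g4=1 → 1 — eliminated
Only g4 stuck-at-0 reproduces the observed 0.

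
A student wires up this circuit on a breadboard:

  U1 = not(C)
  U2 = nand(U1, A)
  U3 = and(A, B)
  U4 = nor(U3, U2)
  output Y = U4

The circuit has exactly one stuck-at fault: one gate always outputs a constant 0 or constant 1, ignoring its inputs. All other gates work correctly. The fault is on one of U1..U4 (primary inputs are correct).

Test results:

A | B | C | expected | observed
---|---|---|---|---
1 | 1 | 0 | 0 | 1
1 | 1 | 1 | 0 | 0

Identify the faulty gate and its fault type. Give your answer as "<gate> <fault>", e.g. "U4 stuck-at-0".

Fault-free values for test 1 (A=1, B=1, C=0): U1=1, U2=0, U3=1, U4=0, giving Y=0. Observed 1.
Test 1: faults giving observed 1 are {U3 stuck-at-0, U4 stuck-at-1}.
Test 2 (A=1, B=1, C=1): fault-free U1=0, U2=1, U3=1, U4=0 → 0; observed 0. Eliminates U4 stuck-at-1.
Only U3 stuck-at-0 is consistent with every test.

U3 stuck-at-0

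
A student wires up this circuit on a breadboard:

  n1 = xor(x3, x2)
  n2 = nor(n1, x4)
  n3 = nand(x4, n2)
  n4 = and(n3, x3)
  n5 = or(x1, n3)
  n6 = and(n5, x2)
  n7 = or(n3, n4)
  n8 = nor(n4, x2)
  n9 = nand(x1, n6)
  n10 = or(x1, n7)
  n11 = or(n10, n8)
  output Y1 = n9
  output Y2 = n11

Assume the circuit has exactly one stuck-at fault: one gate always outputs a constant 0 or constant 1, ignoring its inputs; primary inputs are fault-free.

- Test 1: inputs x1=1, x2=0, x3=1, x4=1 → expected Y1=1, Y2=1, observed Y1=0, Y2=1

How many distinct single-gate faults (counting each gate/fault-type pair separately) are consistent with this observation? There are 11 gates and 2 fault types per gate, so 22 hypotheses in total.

Fault-free: n1=1, n2=0, n3=1, n4=1, n5=1, n6=0, n7=1, n8=0, n9=1, n10=1, n11=1 → Y1=1, Y2=1. Observed Y1=0, Y2=1.
  n1: none of the 2 fault types match ✗
  n2: none of the 2 fault types match ✗
  n3: none of the 2 fault types match ✗
  n4: none of the 2 fault types match ✗
  n5: none of the 2 fault types match ✗
  n6: stuck-at-1 ✓; others ✗
  n7: none of the 2 fault types match ✗
  n8: none of the 2 fault types match ✗
  n9: stuck-at-0 ✓; others ✗
  n10: none of the 2 fault types match ✗
  n11: none of the 2 fault types match ✗
Consistent faults: {n6 stuck-at-1, n9 stuck-at-0} — 2 in all.

2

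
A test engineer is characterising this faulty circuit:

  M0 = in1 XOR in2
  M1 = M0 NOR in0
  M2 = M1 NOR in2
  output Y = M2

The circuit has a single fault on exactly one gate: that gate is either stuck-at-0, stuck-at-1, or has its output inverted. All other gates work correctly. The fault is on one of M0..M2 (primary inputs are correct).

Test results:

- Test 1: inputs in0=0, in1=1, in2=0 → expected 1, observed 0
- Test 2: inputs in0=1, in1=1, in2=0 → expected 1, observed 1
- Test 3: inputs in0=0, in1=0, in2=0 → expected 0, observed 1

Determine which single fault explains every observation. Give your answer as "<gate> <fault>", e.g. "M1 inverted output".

M0 inverted output

Fault-free values for test 1 (in0=0, in1=1, in2=0): M0=1, M1=0, M2=1, giving Y=1. Observed 0.
Test 1: faults giving observed 0 are {M0 stuck-at-0, M0 inverted output, M1 stuck-at-1, M1 inverted output, M2 stuck-at-0, M2 inverted output}.
Test 2 (in0=1, in1=1, in2=0): fault-free M0=1, M1=0, M2=1 → 1; observed 1. Eliminates M1 stuck-at-1, M1 inverted output, M2 stuck-at-0, M2 inverted output.
Test 3 (in0=0, in1=0, in2=0): fault-free M0=0, M1=1, M2=0 → 0; observed 1. Eliminates M0 stuck-at-0.
Only M0 inverted output is consistent with every test.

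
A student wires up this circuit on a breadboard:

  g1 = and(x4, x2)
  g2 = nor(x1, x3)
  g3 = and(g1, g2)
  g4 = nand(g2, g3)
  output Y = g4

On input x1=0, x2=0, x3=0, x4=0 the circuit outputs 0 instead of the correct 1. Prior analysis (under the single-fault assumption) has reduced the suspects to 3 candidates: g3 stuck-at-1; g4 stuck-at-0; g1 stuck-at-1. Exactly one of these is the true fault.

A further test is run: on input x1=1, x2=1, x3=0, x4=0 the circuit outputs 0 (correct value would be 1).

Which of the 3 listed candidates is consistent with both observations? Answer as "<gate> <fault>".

g4 stuck-at-0

Evaluate each candidate on input x1=1, x2=1, x3=0, x4=0:
  g3 stuck-at-1: g1=0, g2=0, g3=1 [stuck-at-1], g4=1 → 1 — eliminated
  g4 stuck-at-0: g1=0, g2=0, g3=0, g4=0 [stuck-at-0] → 0 — matches
  g1 stuck-at-1: g1=1 [stuck-at-1], g2=0, g3=0, g4=1 → 1 — eliminated
Only g4 stuck-at-0 reproduces the observed 0.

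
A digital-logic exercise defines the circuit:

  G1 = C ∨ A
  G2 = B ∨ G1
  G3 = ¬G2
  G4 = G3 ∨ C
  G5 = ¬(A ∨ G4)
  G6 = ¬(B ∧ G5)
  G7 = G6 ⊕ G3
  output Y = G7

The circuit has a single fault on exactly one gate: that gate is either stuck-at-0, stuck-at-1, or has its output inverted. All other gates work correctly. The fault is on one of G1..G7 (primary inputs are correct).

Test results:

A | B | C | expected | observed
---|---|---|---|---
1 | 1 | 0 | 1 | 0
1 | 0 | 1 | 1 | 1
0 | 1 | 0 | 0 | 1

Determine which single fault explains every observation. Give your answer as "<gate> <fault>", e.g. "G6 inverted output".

G5 inverted output

Fault-free values for test 1 (A=1, B=1, C=0): G1=1, G2=1, G3=0, G4=0, G5=0, G6=1, G7=1, giving Y=1. Observed 0.
Test 1: faults giving observed 0 are {G2 stuck-at-0, G2 inverted output, G3 stuck-at-1, G3 inverted output, G5 stuck-at-1, G5 inverted output, G6 stuck-at-0, G6 inverted output, G7 stuck-at-0, G7 inverted output}.
Test 2 (A=1, B=0, C=1): fault-free G1=1, G2=1, G3=0, G4=1, G5=0, G6=1, G7=1 → 1; observed 1. Eliminates G2 stuck-at-0, G2 inverted output, G3 stuck-at-1, G3 inverted output, G6 stuck-at-0, G6 inverted output, G7 stuck-at-0, G7 inverted output.
Test 3 (A=0, B=1, C=0): fault-free G1=0, G2=1, G3=0, G4=0, G5=1, G6=0, G7=0 → 0; observed 1. Eliminates G5 stuck-at-1.
Only G5 inverted output is consistent with every test.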